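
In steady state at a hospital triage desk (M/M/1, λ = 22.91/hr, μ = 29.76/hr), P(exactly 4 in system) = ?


ρ = 22.91/29.76 = 0.7698
P_n = (1−ρ)·ρ^n = (1 − 0.7698)·0.7698^4 = 0.2302·0.351211 = 0.080840

Final: 0.080840


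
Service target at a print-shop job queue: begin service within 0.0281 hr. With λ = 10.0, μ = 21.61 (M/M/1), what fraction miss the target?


ρ = 10.0/21.61 = 0.4627
P(Wq > t) = ρ·e^{−(μ−λ)t} = 0.4627·e^{−0.3262}
= 0.4627·0.721631 = 0.333934

Final: 0.333934


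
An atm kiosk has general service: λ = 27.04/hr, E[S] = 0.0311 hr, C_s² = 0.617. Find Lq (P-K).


ρ = λ·E[S] = 27.04·0.0311 = 0.8409
Lq = ρ²(1+C_s²)/(2(1−ρ)) = 0.7072·(1+0.617)/(2·0.1591)
= 0.7072·1.6170/0.3181 = 3.59471

Final: 3.59471


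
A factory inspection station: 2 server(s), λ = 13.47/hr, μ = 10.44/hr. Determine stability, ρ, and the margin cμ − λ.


Total capacity cμ = 2·10.44 = 20.88/hr
ρ = λ/(cμ) = 13.47/20.88 = 0.6451
Stable ⇔ ρ < 1: YES
Spare capacity = cμ − λ = 20.88 − 13.47 = 7.41/hr

Final: ρ = 0.6451; stable; margin = 7.41/hr


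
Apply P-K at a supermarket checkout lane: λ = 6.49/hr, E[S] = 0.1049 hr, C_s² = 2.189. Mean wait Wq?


ρ = λ·E[S] = 6.49·0.1049 = 0.6808
E[S²] = E[S]²(1+C_s²) = 0.1049²·(1+2.189) = 0.035092
Wq = λ·E[S²]/(2(1−ρ)) = 6.49·0.035092/(2·0.3192) = 0.35675 hr

Final: 0.35675 hr


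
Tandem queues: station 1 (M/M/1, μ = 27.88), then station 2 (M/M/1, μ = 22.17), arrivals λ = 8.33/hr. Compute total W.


Each node sees arrival rate λ = 8.33/hr (tandem ⇒ throughput preserved).
W₁ = 1/(μ₁−λ) = 1/(27.88−8.33) = 0.05115 hr
W₂ = 1/(μ₂−λ) = 1/(22.17−8.33) = 0.07225 hr
W_total = W₁ + W₂ = 0.05115 + 0.07225 = 0.12341 hr

Final: 0.12341 hr


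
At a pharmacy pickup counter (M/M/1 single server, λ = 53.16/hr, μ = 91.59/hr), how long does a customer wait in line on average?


ρ = 53.16/91.59 = 0.5804
Wq = ρ/(μ−λ) = 0.5804/(91.59 − 53.16) = 0.5804/38.43 = 0.01510 hr

Final: 0.01510 hr


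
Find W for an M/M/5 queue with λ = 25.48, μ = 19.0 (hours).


a = 1.3411; ρ = 0.2682; P₀ = 0.261343
Lq = P₀·a^c·ρ/(c!(1−ρ)²) = 0.004731
Wq = Lq/λ = 0.004731/25.48 = 0.0001857 hr
W = Wq + 1/μ = 0.0001857 + 0.05263 = 0.05282 hr

Final: 0.05282 hr


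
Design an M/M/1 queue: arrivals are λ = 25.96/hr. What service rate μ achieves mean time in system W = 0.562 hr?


W = 1/(μ−λ) ⇒ μ − λ = 1/W = 1/0.562 = 1.7794
μ = λ + 1/W = 25.96 + 1.7794 = 27.7394 per hr

Final: 27.7394 /hr


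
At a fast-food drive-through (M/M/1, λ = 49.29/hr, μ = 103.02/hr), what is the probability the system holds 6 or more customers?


ρ = 49.29/103.02 = 0.4785
P(N ≥ n) = ρ^n = 0.4785^6 = 0.011996

Final: 0.011996


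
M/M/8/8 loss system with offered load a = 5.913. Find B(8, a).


B(c,a) = (a^c/c!) / Σ_{k=0}^{c} a^k/k!
a^8/8! = 37.063165
Σ terms (k=0..8): 1.00000 + 5.91300 + 17.48178 + 34.45660 + 50.93546 + 60.23628 + 59.36285 + 50.14465 + 37.06317 = 316.593799
B = 37.063165/316.593799 = 0.117069

Final: 0.117069


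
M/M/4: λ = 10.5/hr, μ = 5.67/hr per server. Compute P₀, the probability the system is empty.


a = λ/μ = 10.5/5.67 = 1.8519; ρ = a/c = 0.4630
Σ_{k=0}^{3} a^k/k! (terms k=0..3) = 1.00000 + 1.85185 + 1.71468 + 1.05844 = 5.62497
Tail: a^4/(4!(1−ρ)) = 11.76048/(24·0.5370) = 0.91245
P₀ = 1/(5.62497 + 0.91245) = 1/6.53742 = 0.152965

Final: 0.152965


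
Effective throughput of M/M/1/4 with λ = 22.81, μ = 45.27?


ρ = 0.5039; P_K = (1−ρ)ρ^4/(1−ρ^5) = 0.033052
λ_eff = λ(1 − P_K) = 22.81·(1 − 0.033052) = 22.81·0.966948 = 22.0561 /hr

Final: 22.0561 /hr


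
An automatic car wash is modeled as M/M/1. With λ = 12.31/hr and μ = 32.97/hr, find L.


ρ = λ/μ = 12.31/32.97 = 0.3734
L = ρ/(1−ρ) = 0.3734/(1 − 0.3734) = 0.3734/0.6266 = 0.5958

Final: 0.5958


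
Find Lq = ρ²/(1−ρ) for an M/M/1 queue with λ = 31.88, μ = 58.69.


ρ = 31.88/58.69 = 0.5432
Lq = ρ²/(1−ρ) = 0.2951/0.4568 = 0.6459

Final: 0.6459


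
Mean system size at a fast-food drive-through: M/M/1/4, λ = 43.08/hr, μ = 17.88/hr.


ρ = 43.08/17.88 = 2.4094
L = ρ[1 − (K+1)ρ^K + Kρ^(K+1)] / [(1−ρ)(1−ρ^(K+1))]
Numerator: 2.4094·(1 − 5·33.700219 + 4·81.197171) = 378.968091
Denominator: (-1.4094)·(-80.197171) = 113.029571
L = 378.968091/113.029571 = 3.3528

Final: 3.3528


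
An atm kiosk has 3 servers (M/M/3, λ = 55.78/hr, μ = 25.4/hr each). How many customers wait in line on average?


a = λ/μ = 2.1961; ρ = a/3 = 0.7320
P₀ = 0.082005
Lq = P₀·a^c·ρ / (c!·(1−ρ)²) = 0.082005·10.59094·0.7320/(6·0.07181)
= 1.47553

Final: 1.47553


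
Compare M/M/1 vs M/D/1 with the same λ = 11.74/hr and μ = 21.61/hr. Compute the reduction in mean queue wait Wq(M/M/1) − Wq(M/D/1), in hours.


ρ = 11.74/21.61 = 0.5433
Wq(M/M/1) = ρ/(μ−λ) = 0.5433/9.87 = 0.05504 hr
Wq(M/D/1) = ρ/(2(μ−λ)) = 0.02752 hr
Savings = 0.05504 − 0.02752 = 0.02752 hr

Final: 0.02752 hr


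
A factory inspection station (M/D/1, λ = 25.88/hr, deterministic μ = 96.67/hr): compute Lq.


ρ = 25.88/96.67 = 0.2677
M/D/1: Lq = ρ²/(2(1−ρ)) = 0.07167/(2·0.7323) = 0.04894

Final: 0.04894


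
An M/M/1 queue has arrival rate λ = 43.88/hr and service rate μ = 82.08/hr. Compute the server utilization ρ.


ρ = λ/μ = 43.88/82.08 = 0.5346

Final: 0.5346


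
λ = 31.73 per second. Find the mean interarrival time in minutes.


Mean interarrival time = 1/λ = 1/31.73 second = 0.03152 second
In minutes: 0.03152 × 0.0166667 = 0.0005253 min

Final: 0.0005253 min


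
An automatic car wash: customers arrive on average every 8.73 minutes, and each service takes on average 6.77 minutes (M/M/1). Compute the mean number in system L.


λ = 60/8.73 = 6.8729 /hr
μ = 60/6.77 = 8.8626 /hr
ρ = λ/μ = 6.8729/8.8626 = 0.7755
L = ρ/(1−ρ) = 0.7755/0.2245 = 3.4541

Final: 3.4541


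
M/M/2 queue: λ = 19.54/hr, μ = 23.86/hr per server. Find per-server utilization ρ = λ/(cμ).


ρ = λ/(cμ) = 19.54/(2·23.86) = 19.54/47.72 = 0.4095

Final: 0.4095


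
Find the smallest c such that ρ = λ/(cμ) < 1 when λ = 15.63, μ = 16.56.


Stability requires cμ > λ ⇔ c > λ/μ.
λ/μ = 15.63/16.56 = 0.9438
Minimum integer c = ⌊0.9438⌋ + 1 = 1
Check: 1·16.56 = 16.56 > 15.63, while 0·16.56 = 0.00 ≤ 15.63

Final: 1 servers


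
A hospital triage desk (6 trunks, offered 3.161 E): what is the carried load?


B(6,3.161) = 0.061316 (Erlang-B)
Carried load = a(1 − B) = 3.161·(1 − 0.061316) = 3.161·0.938684 = 2.9672 E

Final: 2.9672 Erlangs


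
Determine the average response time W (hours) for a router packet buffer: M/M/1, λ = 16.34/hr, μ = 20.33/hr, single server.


W = 1/(μ−λ) = 1/(20.33 − 16.34) = 1/3.99 = 0.2506 hr

Final: 0.2506 hr


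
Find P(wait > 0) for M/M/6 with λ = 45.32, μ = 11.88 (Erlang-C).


a = λ/μ = 3.8148; ρ = a/6 = 0.6358
P₀ = 0.020553 (from M/M/c formula)
C(c,a) = [a^c/(c!(1−ρ))]·P₀ = [3082.05769/(720·0.3642)]·0.020553
= 11.75361·0.020553 = 0.241573

Final: 0.241573


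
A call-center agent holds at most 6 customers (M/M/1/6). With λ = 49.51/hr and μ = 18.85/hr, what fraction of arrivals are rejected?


ρ = λ/μ = 49.51/18.85 = 2.6265
P_K = (1−ρ)ρ^K/(1−ρ^(K+1)) = (-1.6265·328.314021)/(1 − 862.325051)
= -534.011029/-861.325051 = 0.619988

Final: 0.619988


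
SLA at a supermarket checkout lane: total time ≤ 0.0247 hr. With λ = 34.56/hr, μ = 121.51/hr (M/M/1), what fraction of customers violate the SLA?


W ~ Exponential(μ−λ) for M/M/1.
μ − λ = 121.51 − 34.56 = 86.9500
P(W > t) = e^{−(μ−λ)t} = e^{−2.1477} = 0.116756

Final: 0.116756


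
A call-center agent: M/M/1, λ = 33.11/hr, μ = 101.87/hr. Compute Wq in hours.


ρ = 33.11/101.87 = 0.3250
Wq = ρ/(μ−λ) = 0.3250/(101.87 − 33.11) = 0.3250/68.76 = 0.004727 hr

Final: 0.004727 hr


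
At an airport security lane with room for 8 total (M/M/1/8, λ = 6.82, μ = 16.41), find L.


ρ = 6.82/16.41 = 0.4156
L = ρ[1 − (K+1)ρ^K + Kρ^(K+1)] / [(1−ρ)(1−ρ^(K+1))]
Numerator: 0.4156·(1 − 9·0.0008900 + 8·0.0003699) = 0.413501
Denominator: (0.5844)·(0.999630) = 0.584184
L = 0.413501/0.584184 = 0.7078

Final: 0.7078


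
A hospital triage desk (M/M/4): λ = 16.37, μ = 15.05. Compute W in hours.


a = 1.0877; ρ = 0.2719; P₀ = 0.336265
Lq = P₀·a^c·ρ/(c!(1−ρ)²) = 0.01006
Wq = Lq/λ = 0.01006/16.37 = 0.0006146 hr
W = Wq + 1/μ = 0.0006146 + 0.06645 = 0.06706 hr

Final: 0.06706 hr


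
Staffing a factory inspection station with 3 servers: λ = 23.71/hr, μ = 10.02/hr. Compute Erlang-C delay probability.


a = λ/μ = 2.3663; ρ = a/3 = 0.7888
P₀ = 0.060171 (from M/M/c formula)
C(c,a) = [a^c/(c!(1−ρ))]·P₀ = [13.24926/(6·0.2112)]·0.060171
= 10.45335·0.060171 = 0.628991

Final: 0.628991


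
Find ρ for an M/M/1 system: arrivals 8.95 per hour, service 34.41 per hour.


ρ = λ/μ = 8.95/34.41 = 0.2601

Final: 0.2601


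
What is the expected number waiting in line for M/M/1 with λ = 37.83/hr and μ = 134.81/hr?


ρ = 37.83/134.81 = 0.2806
Lq = ρ²/(1−ρ) = 0.07875/0.7194 = 0.1095

Final: 0.1095


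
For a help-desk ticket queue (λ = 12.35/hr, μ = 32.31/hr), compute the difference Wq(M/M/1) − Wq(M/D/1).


ρ = 12.35/32.31 = 0.3822
Wq(M/M/1) = ρ/(μ−λ) = 0.3822/19.96 = 0.01915 hr
Wq(M/D/1) = ρ/(2(μ−λ)) = 0.009575 hr
Savings = 0.01915 − 0.009575 = 0.009575 hr

Final: 0.009575 hr


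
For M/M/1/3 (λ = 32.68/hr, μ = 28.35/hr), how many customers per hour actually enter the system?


ρ = 1.1527; P_K = (1−ρ)ρ^3/(1−ρ^4) = 0.305538
λ_eff = λ(1 − P_K) = 32.68·(1 − 0.305538) = 32.68·0.694462 = 22.6950 /hr

Final: 22.6950 /hr


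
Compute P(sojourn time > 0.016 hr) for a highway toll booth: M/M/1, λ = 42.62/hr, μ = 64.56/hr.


W ~ Exponential(μ−λ) for M/M/1.
μ − λ = 64.56 − 42.62 = 21.9400
P(W > t) = e^{−(μ−λ)t} = e^{−0.3510} = 0.703956

Final: 0.703956


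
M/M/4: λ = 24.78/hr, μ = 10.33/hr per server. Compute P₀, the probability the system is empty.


a = λ/μ = 24.78/10.33 = 2.3988; ρ = a/c = 0.5997
Σ_{k=0}^{3} a^k/k! (terms k=0..3) = 1.00000 + 2.39884 + 2.87721 + 2.30066 = 8.57671
Tail: a^4/(4!(1−ρ)) = 33.11341/(24·0.4003) = 3.44681
P₀ = 1/(8.57671 + 3.44681) = 1/12.02352 = 0.083170

Final: 0.083170


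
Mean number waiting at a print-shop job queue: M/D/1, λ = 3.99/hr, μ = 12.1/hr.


ρ = 3.99/12.1 = 0.3298
M/D/1: Lq = ρ²/(2(1−ρ)) = 0.1087/(2·0.6702) = 0.08112

Final: 0.08112


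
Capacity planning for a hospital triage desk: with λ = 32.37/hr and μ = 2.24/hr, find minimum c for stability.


Stability requires cμ > λ ⇔ c > λ/μ.
λ/μ = 32.37/2.24 = 14.4509
Minimum integer c = ⌊14.4509⌋ + 1 = 15
Check: 15·2.24 = 33.60 > 32.37, while 14·2.24 = 31.36 ≤ 32.37

Final: 15 servers


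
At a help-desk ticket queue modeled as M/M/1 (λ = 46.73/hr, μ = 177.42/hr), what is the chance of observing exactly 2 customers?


ρ = 46.73/177.42 = 0.2634
P_n = (1−ρ)·ρ^n = (1 − 0.2634)·0.2634^2 = 0.7366·0.069372 = 0.051101

Final: 0.051101


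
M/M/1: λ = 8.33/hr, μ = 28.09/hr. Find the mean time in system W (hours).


W = 1/(μ−λ) = 1/(28.09 − 8.33) = 1/19.76 = 0.05061 hr

Final: 0.05061 hr


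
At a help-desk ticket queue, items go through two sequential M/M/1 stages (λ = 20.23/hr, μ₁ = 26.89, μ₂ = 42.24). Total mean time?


Each node sees arrival rate λ = 20.23/hr (tandem ⇒ throughput preserved).
W₁ = 1/(μ₁−λ) = 1/(26.89−20.23) = 0.15015 hr
W₂ = 1/(μ₂−λ) = 1/(42.24−20.23) = 0.04543 hr
W_total = W₁ + W₂ = 0.15015 + 0.04543 = 0.19558 hr

Final: 0.19558 hr


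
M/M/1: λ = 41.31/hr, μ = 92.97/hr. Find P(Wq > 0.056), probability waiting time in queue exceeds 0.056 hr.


ρ = 41.31/92.97 = 0.4443
P(Wq > t) = ρ·e^{−(μ−λ)t} = 0.4443·e^{−2.8930}
= 0.4443·0.055412 = 0.024622

Final: 0.024622


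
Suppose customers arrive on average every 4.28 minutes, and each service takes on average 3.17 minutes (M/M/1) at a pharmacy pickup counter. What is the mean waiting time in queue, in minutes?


λ = 60/4.28 = 14.0187 /hr
μ = 60/3.17 = 18.9274 /hr
ρ = λ/μ = 14.0187/18.9274 = 0.7407
Wq = ρ/(μ−λ) = 0.7407/(18.9274−14.0187) = 0.15088 hr
In minutes: 0.15088·60 = 9.053 min

Final: 9.053 min


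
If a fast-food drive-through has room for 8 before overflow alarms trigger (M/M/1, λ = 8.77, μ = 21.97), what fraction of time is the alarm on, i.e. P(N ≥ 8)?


ρ = 8.77/21.97 = 0.3992
P(N ≥ n) = ρ^n = 0.3992^8 = 0.0006447

Final: 0.0006447


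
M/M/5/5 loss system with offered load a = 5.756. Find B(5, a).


B(c,a) = (a^c/c!) / Σ_{k=0}^{c} a^k/k!
a^5/5! = 52.652947
Σ terms (k=0..5): 1.00000 + 5.75600 + 16.56577 + 31.78419 + 45.73744 + 52.65295 = 153.496346
B = 52.652947/153.496346 = 0.343024

Final: 0.343024


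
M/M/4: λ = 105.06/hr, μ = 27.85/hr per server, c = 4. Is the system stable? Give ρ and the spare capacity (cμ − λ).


Total capacity cμ = 4·27.85 = 111.40/hr
ρ = λ/(cμ) = 105.06/111.40 = 0.9431
Stable ⇔ ρ < 1: YES
Spare capacity = cμ − λ = 111.40 − 105.06 = 6.34/hr

Final: ρ = 0.9431; stable; margin = 6.34/hr


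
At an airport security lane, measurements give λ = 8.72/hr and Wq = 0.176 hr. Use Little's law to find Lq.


Lq = λWq = 8.72·0.176 = 1.5347

Final: 1.5347


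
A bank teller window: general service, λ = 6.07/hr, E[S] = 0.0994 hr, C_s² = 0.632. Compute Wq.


ρ = λ·E[S] = 6.07·0.0994 = 0.6034
E[S²] = E[S]²(1+C_s²) = 0.0994²·(1+0.632) = 0.016125
Wq = λ·E[S²]/(2(1−ρ)) = 6.07·0.016125/(2·0.3966) = 0.12338 hr

Final: 0.12338 hr


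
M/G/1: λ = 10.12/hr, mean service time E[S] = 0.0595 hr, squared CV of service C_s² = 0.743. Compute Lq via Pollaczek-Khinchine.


ρ = λ·E[S] = 10.12·0.0595 = 0.6021
Lq = ρ²(1+C_s²)/(2(1−ρ)) = 0.3626·(1+0.743)/(2·0.3979)
= 0.3626·1.7430/0.7957 = 0.79420

Final: 0.79420


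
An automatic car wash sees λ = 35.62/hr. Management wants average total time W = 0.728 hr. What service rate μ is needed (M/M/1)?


W = 1/(μ−λ) ⇒ μ − λ = 1/W = 1/0.728 = 1.3736
μ = λ + 1/W = 35.62 + 1.3736 = 36.9936 per hr

Final: 36.9936 /hr


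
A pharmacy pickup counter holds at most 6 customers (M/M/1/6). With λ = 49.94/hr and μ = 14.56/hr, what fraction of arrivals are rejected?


ρ = λ/μ = 49.94/14.56 = 3.4299
P_K = (1−ρ)ρ^K/(1−ρ^(K+1)) = (-2.4299·1628.257091)/(1 − 5584.832358)
= -3956.575267/-5583.832358 = 0.708577

Final: 0.708577


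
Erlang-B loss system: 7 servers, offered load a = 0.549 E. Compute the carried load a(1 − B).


B(7,0.549) = 0.000001722 (Erlang-B)
Carried load = a(1 − B) = 0.549·(1 − 0.000001722) = 0.549·0.999998 = 0.5490 E

Final: 0.5490 Erlangs


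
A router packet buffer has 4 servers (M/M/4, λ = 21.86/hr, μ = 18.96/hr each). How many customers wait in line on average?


a = λ/μ = 1.1530; ρ = a/4 = 0.2882
P₀ = 0.314813
Lq = P₀·a^c·ρ / (c!·(1−ρ)²) = 0.314813·1.76704·0.2882/(24·0.50660)
= 0.01319

Final: 0.01319


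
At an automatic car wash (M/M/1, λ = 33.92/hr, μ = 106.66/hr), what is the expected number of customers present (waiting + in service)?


ρ = λ/μ = 33.92/106.66 = 0.3180
L = ρ/(1−ρ) = 0.3180/(1 − 0.3180) = 0.3180/0.6820 = 0.4663

Final: 0.4663


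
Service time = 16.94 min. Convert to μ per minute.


μ = 1/(service time) in consistent units.
1 minute = 1 min, so μ = 1/16.94 = 0.05903 per minute

Final: 0.05903 /min


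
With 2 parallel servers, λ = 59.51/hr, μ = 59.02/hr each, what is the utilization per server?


ρ = λ/(cμ) = 59.51/(2·59.02) = 59.51/118.04 = 0.5042

Final: 0.5042


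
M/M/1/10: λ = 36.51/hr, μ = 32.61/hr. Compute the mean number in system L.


ρ = 36.51/32.61 = 1.1196
L = ρ[1 − (K+1)ρ^K + Kρ^(K+1)] / [(1−ρ)(1−ρ^(K+1))]
Numerator: 1.1196·(1 − 11·3.094641 + 10·3.464746) = 1.798520
Denominator: (-0.1196)·(-2.464746) = 0.294772
L = 1.798520/0.294772 = 6.1014

Final: 6.1014


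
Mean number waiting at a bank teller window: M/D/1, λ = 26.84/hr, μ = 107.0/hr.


ρ = 26.84/107.0 = 0.2508
M/D/1: Lq = ρ²/(2(1−ρ)) = 0.06292/(2·0.7492) = 0.04199

Final: 0.04199


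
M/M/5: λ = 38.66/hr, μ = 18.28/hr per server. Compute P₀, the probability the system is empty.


a = λ/μ = 38.66/18.28 = 2.1149; ρ = a/c = 0.4230
Σ_{k=0}^{4} a^k/k! (terms k=0..4) = 1.00000 + 2.11488 + 2.23636 + 1.57654 + 0.83355 = 7.76133
Tail: a^5/(5!(1−ρ)) = 42.30856/(120·0.5770) = 0.61102
P₀ = 1/(7.76133 + 0.61102) = 1/8.37235 = 0.119441

Final: 0.119441


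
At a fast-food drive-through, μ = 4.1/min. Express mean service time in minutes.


Mean service time = 1/μ = 1/4.1 minute = 0.24390 minute
In minutes: 0.24390 × 1 = 0.2439 min

Final: 0.2439 min


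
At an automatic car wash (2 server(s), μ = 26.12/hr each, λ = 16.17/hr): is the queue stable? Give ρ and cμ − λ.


Total capacity cμ = 2·26.12 = 52.24/hr
ρ = λ/(cμ) = 16.17/52.24 = 0.3095
Stable ⇔ ρ < 1: YES
Spare capacity = cμ − λ = 52.24 − 16.17 = 36.07/hr

Final: ρ = 0.3095; stable; margin = 36.07/hr


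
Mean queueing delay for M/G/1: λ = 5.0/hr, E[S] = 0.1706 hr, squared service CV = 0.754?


ρ = λ·E[S] = 5.0·0.1706 = 0.8530
E[S²] = E[S]²(1+C_s²) = 0.1706²·(1+0.754) = 0.051049
Wq = λ·E[S²]/(2(1−ρ)) = 5.0·0.051049/(2·0.1470) = 0.86818 hr

Final: 0.86818 hr


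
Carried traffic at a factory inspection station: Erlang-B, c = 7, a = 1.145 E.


B(7,1.145) = 0.0001629 (Erlang-B)
Carried load = a(1 − B) = 1.145·(1 − 0.0001629) = 1.145·0.999837 = 1.1448 E

Final: 1.1448 Erlangs


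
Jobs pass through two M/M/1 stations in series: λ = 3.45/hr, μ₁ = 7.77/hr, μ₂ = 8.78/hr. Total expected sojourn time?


Each node sees arrival rate λ = 3.45/hr (tandem ⇒ throughput preserved).
W₁ = 1/(μ₁−λ) = 1/(7.77−3.45) = 0.23148 hr
W₂ = 1/(μ₂−λ) = 1/(8.78−3.45) = 0.18762 hr
W_total = W₁ + W₂ = 0.23148 + 0.18762 = 0.41910 hr

Final: 0.41910 hr


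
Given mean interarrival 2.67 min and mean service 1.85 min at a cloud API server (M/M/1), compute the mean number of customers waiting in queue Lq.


λ = 60/2.67 = 22.4719 /hr
μ = 60/1.85 = 32.4324 /hr
ρ = λ/μ = 22.4719/32.4324 = 0.6929
Lq = ρ²/(1−ρ) = 0.4801/0.3071 = 1.5632

Final: 1.5632


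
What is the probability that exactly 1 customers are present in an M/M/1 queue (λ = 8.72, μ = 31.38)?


ρ = 8.72/31.38 = 0.2779
P_n = (1−ρ)·ρ^n = (1 − 0.2779)·0.2779^1 = 0.7221·0.277884 = 0.200664

Final: 0.200664


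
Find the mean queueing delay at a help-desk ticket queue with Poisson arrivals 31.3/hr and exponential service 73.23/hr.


ρ = 31.3/73.23 = 0.4274
Wq = ρ/(μ−λ) = 0.4274/(73.23 − 31.3) = 0.4274/41.93 = 0.01019 hr

Final: 0.01019 hr


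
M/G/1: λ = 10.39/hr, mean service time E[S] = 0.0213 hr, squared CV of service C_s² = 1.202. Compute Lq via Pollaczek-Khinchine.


ρ = λ·E[S] = 10.39·0.0213 = 0.2213
Lq = ρ²(1+C_s²)/(2(1−ρ)) = 0.04898·(1+1.202)/(2·0.7787)
= 0.04898·2.2020/1.5574 = 0.06925

Final: 0.06925


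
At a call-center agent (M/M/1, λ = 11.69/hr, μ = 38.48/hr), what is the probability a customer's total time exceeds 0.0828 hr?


W ~ Exponential(μ−λ) for M/M/1.
μ − λ = 38.48 − 11.69 = 26.7900
P(W > t) = e^{−(μ−λ)t} = e^{−2.2182} = 0.108803

Final: 0.108803


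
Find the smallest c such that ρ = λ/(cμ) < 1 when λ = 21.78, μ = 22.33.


Stability requires cμ > λ ⇔ c > λ/μ.
λ/μ = 21.78/22.33 = 0.9754
Minimum integer c = ⌊0.9754⌋ + 1 = 1
Check: 1·22.33 = 22.33 > 21.78, while 0·22.33 = 0.00 ≤ 21.78

Final: 1 servers


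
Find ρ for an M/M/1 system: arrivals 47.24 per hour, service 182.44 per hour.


ρ = λ/μ = 47.24/182.44 = 0.2589

Final: 0.2589


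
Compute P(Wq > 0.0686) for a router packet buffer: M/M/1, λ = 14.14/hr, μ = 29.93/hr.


ρ = 14.14/29.93 = 0.4724
P(Wq > t) = ρ·e^{−(μ−λ)t} = 0.4724·e^{−1.0832}
= 0.4724·0.338513 = 0.159925

Final: 0.159925


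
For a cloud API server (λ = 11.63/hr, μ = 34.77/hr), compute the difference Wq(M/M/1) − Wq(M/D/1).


ρ = 11.63/34.77 = 0.3345
Wq(M/M/1) = ρ/(μ−λ) = 0.3345/23.14 = 0.01445 hr
Wq(M/D/1) = ρ/(2(μ−λ)) = 0.007227 hr
Savings = 0.01445 − 0.007227 = 0.007227 hr

Final: 0.007227 hr


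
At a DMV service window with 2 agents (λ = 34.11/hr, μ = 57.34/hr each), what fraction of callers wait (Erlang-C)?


a = λ/μ = 0.5949; ρ = a/2 = 0.2974
P₀ = 0.541501 (from M/M/c formula)
C(c,a) = [a^c/(c!(1−ρ))]·P₀ = [0.35387/(2·0.7026)]·0.541501
= 0.25184·0.541501 = 0.136374

Final: 0.136374


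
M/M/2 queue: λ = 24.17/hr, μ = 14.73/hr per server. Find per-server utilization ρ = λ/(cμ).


ρ = λ/(cμ) = 24.17/(2·14.73) = 24.17/29.46 = 0.8204

Final: 0.8204


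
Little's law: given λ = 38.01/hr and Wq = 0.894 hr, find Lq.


Lq = λWq = 38.01·0.894 = 33.9809

Final: 33.9809


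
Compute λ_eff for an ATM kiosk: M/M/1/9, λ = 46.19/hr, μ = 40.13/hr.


ρ = 1.1510; P_K = (1−ρ)ρ^9/(1−ρ^10) = 0.173777
λ_eff = λ(1 − P_K) = 46.19·(1 − 0.173777) = 46.19·0.826223 = 38.1632 /hr

Final: 38.1632 /hr


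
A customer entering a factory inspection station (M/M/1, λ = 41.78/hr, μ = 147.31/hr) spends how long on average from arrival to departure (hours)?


W = 1/(μ−λ) = 1/(147.31 − 41.78) = 1/105.53 = 0.009476 hr

Final: 0.009476 hr


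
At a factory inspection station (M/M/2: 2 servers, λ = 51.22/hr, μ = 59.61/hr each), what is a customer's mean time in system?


a = 0.8593; ρ = 0.4296; P₀ = 0.398967
Lq = P₀·a^c·ρ/(c!(1−ρ)²) = 0.19450
Wq = Lq/λ = 0.19450/51.22 = 0.003797 hr
W = Wq + 1/μ = 0.003797 + 0.01678 = 0.02057 hr

Final: 0.02057 hr


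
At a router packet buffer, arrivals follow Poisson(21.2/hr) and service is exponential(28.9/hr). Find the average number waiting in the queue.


ρ = 21.2/28.9 = 0.7336
Lq = ρ²/(1−ρ) = 0.5381/0.2664 = 2.0197

Final: 2.0197


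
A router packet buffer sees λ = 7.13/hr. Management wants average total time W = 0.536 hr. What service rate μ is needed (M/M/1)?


W = 1/(μ−λ) ⇒ μ − λ = 1/W = 1/0.536 = 1.8657
μ = λ + 1/W = 7.13 + 1.8657 = 8.9957 per hr

Final: 8.9957 /hr


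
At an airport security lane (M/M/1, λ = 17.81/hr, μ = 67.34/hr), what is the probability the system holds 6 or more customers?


ρ = 17.81/67.34 = 0.2645
P(N ≥ n) = ρ^n = 0.2645^6 = 0.0003423

Final: 0.0003423


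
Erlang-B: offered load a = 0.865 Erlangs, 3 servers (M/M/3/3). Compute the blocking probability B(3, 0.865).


B(c,a) = (a^c/c!) / Σ_{k=0}^{c} a^k/k!
a^3/3! = 0.107869
Σ terms (k=0..3): 1.00000 + 0.86500 + 0.37411 + 0.10787 = 2.346982
B = 0.107869/2.346982 = 0.045961

Final: 0.045961


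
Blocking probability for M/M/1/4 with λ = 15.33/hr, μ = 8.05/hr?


ρ = λ/μ = 15.33/8.05 = 1.9043
P_K = (1−ρ)ρ^K/(1−ρ^(K+1)) = (-0.9043·13.151797)/(1 − 25.045596)
= -11.893799/-24.045596 = 0.494635

Final: 0.494635


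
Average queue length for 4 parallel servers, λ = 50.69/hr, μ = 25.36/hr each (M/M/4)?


a = λ/μ = 1.9988; ρ = a/4 = 0.4997
P₀ = 0.130603
Lq = P₀·a^c·ρ / (c!·(1−ρ)²) = 0.130603·15.96218·0.4997/(24·0.25030)
= 0.17342

Final: 0.17342


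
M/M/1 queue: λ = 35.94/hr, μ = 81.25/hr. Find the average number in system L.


ρ = λ/μ = 35.94/81.25 = 0.4423
L = ρ/(1−ρ) = 0.4423/(1 − 0.4423) = 0.4423/0.5577 = 0.7932

Final: 0.7932


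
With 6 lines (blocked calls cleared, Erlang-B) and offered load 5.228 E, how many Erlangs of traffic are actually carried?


B(6,5.228) = 0.208917 (Erlang-B)
Carried load = a(1 − B) = 5.228·(1 − 0.208917) = 5.228·0.791083 = 4.1358 E

Final: 4.1358 Erlangs


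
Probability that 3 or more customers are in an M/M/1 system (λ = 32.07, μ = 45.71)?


ρ = 32.07/45.71 = 0.7016
P(N ≥ n) = ρ^n = 0.7016^3 = 0.345353

Final: 0.345353


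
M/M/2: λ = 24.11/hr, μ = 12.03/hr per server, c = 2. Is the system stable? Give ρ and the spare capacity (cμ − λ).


Total capacity cμ = 2·12.03 = 24.06/hr
ρ = λ/(cμ) = 24.11/24.06 = 1.0021
Stable ⇔ ρ < 1: NO
Spare capacity = cμ − λ = 24.06 − 24.11 = -0.05/hr

Final: ρ = 1.0021; unstable; margin = -0.05/hr


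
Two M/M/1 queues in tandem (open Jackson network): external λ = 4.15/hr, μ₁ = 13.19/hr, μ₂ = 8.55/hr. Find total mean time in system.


Each node sees arrival rate λ = 4.15/hr (tandem ⇒ throughput preserved).
W₁ = 1/(μ₁−λ) = 1/(13.19−4.15) = 0.11062 hr
W₂ = 1/(μ₂−λ) = 1/(8.55−4.15) = 0.22727 hr
W_total = W₁ + W₂ = 0.11062 + 0.22727 = 0.33789 hr

Final: 0.33789 hr


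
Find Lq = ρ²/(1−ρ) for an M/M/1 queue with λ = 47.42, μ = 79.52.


ρ = 47.42/79.52 = 0.5963
Lq = ρ²/(1−ρ) = 0.3556/0.4037 = 0.8809

Final: 0.8809


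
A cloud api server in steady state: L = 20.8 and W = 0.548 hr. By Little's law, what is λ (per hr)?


λ = L/W = 20.8/0.548 = 37.9562 /hr

Final: 37.9562 /hr


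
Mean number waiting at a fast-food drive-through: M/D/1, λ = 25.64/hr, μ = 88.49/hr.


ρ = 25.64/88.49 = 0.2898
M/D/1: Lq = ρ²/(2(1−ρ)) = 0.08396/(2·0.7102) = 0.05910

Final: 0.05910


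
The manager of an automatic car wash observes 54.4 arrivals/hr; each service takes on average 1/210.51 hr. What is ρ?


ρ = λ/μ = 54.4/210.51 = 0.2584

Final: 0.2584


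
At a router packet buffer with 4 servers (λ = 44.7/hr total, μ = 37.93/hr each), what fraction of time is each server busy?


ρ = λ/(cμ) = 44.7/(4·37.93) = 44.7/151.72 = 0.2946

Final: 0.2946


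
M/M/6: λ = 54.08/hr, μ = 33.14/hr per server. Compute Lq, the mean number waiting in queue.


a = λ/μ = 1.6319; ρ = a/6 = 0.2720
P₀ = 0.195482
Lq = P₀·a^c·ρ / (c!·(1−ρ)²) = 0.195482·18.88448·0.2720/(720·0.53002)
= 0.002631

Final: 0.002631


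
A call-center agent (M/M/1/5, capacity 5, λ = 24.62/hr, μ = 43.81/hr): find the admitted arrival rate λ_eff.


ρ = 0.5620; P_K = (1−ρ)ρ^5/(1−ρ^6) = 0.025350
λ_eff = λ(1 − P_K) = 24.62·(1 − 0.025350) = 24.62·0.974650 = 23.9959 /hr

Final: 23.9959 /hr


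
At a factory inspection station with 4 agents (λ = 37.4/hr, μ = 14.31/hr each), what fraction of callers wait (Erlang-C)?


a = λ/μ = 2.6136; ρ = a/4 = 0.6534
P₀ = 0.064049 (from M/M/c formula)
C(c,a) = [a^c/(c!(1−ρ))]·P₀ = [46.65819/(24·0.3466)]·0.064049
= 5.60886·0.064049 = 0.359239

Final: 0.359239


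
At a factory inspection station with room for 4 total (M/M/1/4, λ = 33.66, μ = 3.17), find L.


ρ = 33.66/3.17 = 10.6183
L = ρ[1 − (K+1)ρ^K + Kρ^(K+1)] / [(1−ρ)(1−ρ^(K+1))]
Numerator: 10.6183·(1 − 5·12712.161383 + 4·134981.499106) = 5058197.457022
Denominator: (-9.6183)·(-134980.499106) = 1298282.466161
L = 5058197.457022/1298282.466161 = 3.8961

Final: 3.8961


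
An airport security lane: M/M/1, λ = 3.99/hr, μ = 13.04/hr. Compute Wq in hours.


ρ = 3.99/13.04 = 0.3060
Wq = ρ/(μ−λ) = 0.3060/(13.04 − 3.99) = 0.3060/9.05 = 0.03381 hr

Final: 0.03381 hr


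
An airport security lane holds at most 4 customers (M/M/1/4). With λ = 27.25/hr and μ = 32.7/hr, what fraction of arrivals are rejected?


ρ = λ/μ = 27.25/32.7 = 0.8333
P_K = (1−ρ)ρ^K/(1−ρ^(K+1)) = (0.1667·0.482253)/(1 − 0.401878)
= 0.080376/0.598122 = 0.134380

Final: 0.134380


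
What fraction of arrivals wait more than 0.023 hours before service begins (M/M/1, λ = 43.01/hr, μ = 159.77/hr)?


ρ = 43.01/159.77 = 0.2692
P(Wq > t) = ρ·e^{−(μ−λ)t} = 0.2692·e^{−2.6855}
= 0.2692·0.068188 = 0.018356

Final: 0.018356


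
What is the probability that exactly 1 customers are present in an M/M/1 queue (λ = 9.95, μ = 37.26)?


ρ = 9.95/37.26 = 0.2670
P_n = (1−ρ)·ρ^n = (1 − 0.2670)·0.2670^1 = 0.7330·0.267042 = 0.195731

Final: 0.195731


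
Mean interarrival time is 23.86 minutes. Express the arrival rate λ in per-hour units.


λ = 1/(interarrival time) in consistent units.
1 hour = 60 min, so λ = 60/23.86 = 2.5147 per hour

Final: 2.5147 /hr


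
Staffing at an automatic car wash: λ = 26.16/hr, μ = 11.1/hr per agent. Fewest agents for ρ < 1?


Stability requires cμ > λ ⇔ c > λ/μ.
λ/μ = 26.16/11.1 = 2.3568
Minimum integer c = ⌊2.3568⌋ + 1 = 3
Check: 3·11.1 = 33.30 > 26.16, while 2·11.1 = 22.20 ≤ 26.16

Final: 3 servers


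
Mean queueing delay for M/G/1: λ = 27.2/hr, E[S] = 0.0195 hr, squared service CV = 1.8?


ρ = λ·E[S] = 27.2·0.0195 = 0.5304
E[S²] = E[S]²(1+C_s²) = 0.0195²·(1+1.8) = 0.001065
Wq = λ·E[S²]/(2(1−ρ)) = 27.2·0.001065/(2·0.4696) = 0.03083 hr

Final: 0.03083 hr


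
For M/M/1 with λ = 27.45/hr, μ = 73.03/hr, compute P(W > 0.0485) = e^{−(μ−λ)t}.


W ~ Exponential(μ−λ) for M/M/1.
μ − λ = 73.03 − 27.45 = 45.5800
P(W > t) = e^{−(μ−λ)t} = e^{−2.2106} = 0.109632

Final: 0.109632


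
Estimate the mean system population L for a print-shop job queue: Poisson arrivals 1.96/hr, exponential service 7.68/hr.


ρ = λ/μ = 1.96/7.68 = 0.2552
L = ρ/(1−ρ) = 0.2552/(1 − 0.2552) = 0.2552/0.7448 = 0.3427

Final: 0.3427


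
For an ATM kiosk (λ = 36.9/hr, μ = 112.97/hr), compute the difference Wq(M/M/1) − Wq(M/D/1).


ρ = 36.9/112.97 = 0.3266
Wq(M/M/1) = ρ/(μ−λ) = 0.3266/76.07 = 0.004294 hr
Wq(M/D/1) = ρ/(2(μ−λ)) = 0.002147 hr
Savings = 0.004294 − 0.002147 = 0.002147 hr

Final: 0.002147 hr


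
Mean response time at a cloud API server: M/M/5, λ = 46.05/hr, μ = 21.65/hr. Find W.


a = 2.1270; ρ = 0.4254; P₀ = 0.117963
Lq = P₀·a^c·ρ/(c!(1−ρ)²) = 0.05514
Wq = Lq/λ = 0.05514/46.05 = 0.001197 hr
W = Wq + 1/μ = 0.001197 + 0.04619 = 0.04739 hr

Final: 0.04739 hr


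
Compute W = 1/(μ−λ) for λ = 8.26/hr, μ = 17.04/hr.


W = 1/(μ−λ) = 1/(17.04 − 8.26) = 1/8.78 = 0.1139 hr

Final: 0.1139 hr


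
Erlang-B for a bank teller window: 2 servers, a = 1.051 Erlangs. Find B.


B(c,a) = (a^c/c!) / Σ_{k=0}^{c} a^k/k!
a^2/2! = 0.552300
Σ terms (k=0..2): 1.00000 + 1.05100 + 0.55230 = 2.603301
B = 0.552300/2.603301 = 0.212154

Final: 0.212154


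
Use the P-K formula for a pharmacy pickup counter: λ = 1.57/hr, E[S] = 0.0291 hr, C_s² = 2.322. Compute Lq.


ρ = λ·E[S] = 1.57·0.0291 = 0.04569
Lq = ρ²(1+C_s²)/(2(1−ρ)) = 0.002087·(1+2.322)/(2·0.9543)
= 0.002087·3.3220/1.9086 = 0.003633

Final: 0.003633


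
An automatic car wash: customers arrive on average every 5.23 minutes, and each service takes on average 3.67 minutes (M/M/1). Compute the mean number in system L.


λ = 60/5.23 = 11.4723 /hr
μ = 60/3.67 = 16.3488 /hr
ρ = λ/μ = 11.4723/16.3488 = 0.7017
L = ρ/(1−ρ) = 0.7017/0.2983 = 2.3526

Final: 2.3526


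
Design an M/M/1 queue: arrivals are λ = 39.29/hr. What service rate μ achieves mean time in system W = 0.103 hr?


W = 1/(μ−λ) ⇒ μ − λ = 1/W = 1/0.103 = 9.7087
μ = λ + 1/W = 39.29 + 9.7087 = 48.9987 per hr

Final: 48.9987 /hr


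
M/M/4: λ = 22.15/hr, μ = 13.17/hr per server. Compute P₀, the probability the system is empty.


a = λ/μ = 22.15/13.17 = 1.6819; ρ = a/c = 0.4205
Σ_{k=0}^{3} a^k/k! (terms k=0..3) = 1.00000 + 1.68185 + 1.41431 + 0.79289 = 4.88906
Tail: a^4/(4!(1−ρ)) = 8.00114/(24·0.5795) = 0.57525
P₀ = 1/(4.88906 + 0.57525) = 1/5.46431 = 0.183006

Final: 0.183006


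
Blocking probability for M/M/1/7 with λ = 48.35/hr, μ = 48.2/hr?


ρ = λ/μ = 48.35/48.2 = 1.0031
P_K = (1−ρ)ρ^K/(1−ρ^(K+1)) = (-0.003112·1.021989)/(1 − 1.025169)
= -0.003180/-0.025169 = 0.126364

Final: 0.126364


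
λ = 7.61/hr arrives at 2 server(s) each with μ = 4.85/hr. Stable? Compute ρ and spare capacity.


Total capacity cμ = 2·4.85 = 9.70/hr
ρ = λ/(cμ) = 7.61/9.70 = 0.7845
Stable ⇔ ρ < 1: YES
Spare capacity = cμ − λ = 9.70 − 7.61 = 2.09/hr

Final: ρ = 0.7845; stable; margin = 2.09/hr


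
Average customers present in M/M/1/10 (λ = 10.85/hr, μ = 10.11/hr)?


ρ = 10.85/10.11 = 1.0732
L = ρ[1 − (K+1)ρ^K + Kρ^(K+1)] / [(1−ρ)(1−ρ^(K+1))]
Numerator: 1.0732·(1 − 11·2.026683 + 10·2.175026) = 0.490176
Denominator: (-0.07319)·(-1.175026) = 0.086006
L = 0.490176/0.086006 = 5.6993

Final: 5.6993


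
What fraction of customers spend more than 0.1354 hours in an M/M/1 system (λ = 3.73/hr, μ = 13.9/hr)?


W ~ Exponential(μ−λ) for M/M/1.
μ − λ = 13.9 − 3.73 = 10.1700
P(W > t) = e^{−(μ−λ)t} = e^{−1.3770} = 0.252330

Final: 0.252330


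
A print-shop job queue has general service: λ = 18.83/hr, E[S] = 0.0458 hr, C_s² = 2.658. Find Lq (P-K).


ρ = λ·E[S] = 18.83·0.0458 = 0.8624
Lq = ρ²(1+C_s²)/(2(1−ρ)) = 0.7438·(1+2.658)/(2·0.1376)
= 0.7438·3.6580/0.2752 = 9.88715

Final: 9.88715


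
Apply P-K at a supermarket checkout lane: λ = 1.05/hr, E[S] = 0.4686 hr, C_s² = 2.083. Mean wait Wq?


ρ = λ·E[S] = 1.05·0.4686 = 0.4920
E[S²] = E[S]²(1+C_s²) = 0.4686²·(1+2.083) = 0.676984
Wq = λ·E[S²]/(2(1−ρ)) = 1.05·0.676984/(2·0.5080) = 0.69968 hr

Final: 0.69968 hr


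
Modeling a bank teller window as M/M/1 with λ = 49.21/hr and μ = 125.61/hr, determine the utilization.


ρ = λ/μ = 49.21/125.61 = 0.3918

Final: 0.3918


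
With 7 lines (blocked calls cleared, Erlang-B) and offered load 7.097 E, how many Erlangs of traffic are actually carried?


B(7,7.097) = 0.254857 (Erlang-B)
Carried load = a(1 − B) = 7.097·(1 − 0.254857) = 7.097·0.745143 = 5.2883 E

Final: 5.2883 Erlangs


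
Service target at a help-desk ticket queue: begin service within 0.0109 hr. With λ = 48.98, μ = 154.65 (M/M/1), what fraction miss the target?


ρ = 48.98/154.65 = 0.3167
P(Wq > t) = ρ·e^{−(μ−λ)t} = 0.3167·e^{−1.1518}
= 0.3167·0.316066 = 0.100103

Final: 0.100103


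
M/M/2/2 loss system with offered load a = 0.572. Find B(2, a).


B(c,a) = (a^c/c!) / Σ_{k=0}^{c} a^k/k!
a^2/2! = 0.163592
Σ terms (k=0..2): 1.00000 + 0.57200 + 0.16359 = 1.735592
B = 0.163592/1.735592 = 0.094257

Final: 0.094257


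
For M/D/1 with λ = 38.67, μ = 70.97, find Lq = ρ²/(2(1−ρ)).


ρ = 38.67/70.97 = 0.5449
M/D/1: Lq = ρ²/(2(1−ρ)) = 0.2969/(2·0.4551) = 0.32617

Final: 0.32617


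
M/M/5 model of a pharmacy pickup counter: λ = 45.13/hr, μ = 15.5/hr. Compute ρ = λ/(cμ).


ρ = λ/(cμ) = 45.13/(5·15.5) = 45.13/77.50 = 0.5823

Final: 0.5823


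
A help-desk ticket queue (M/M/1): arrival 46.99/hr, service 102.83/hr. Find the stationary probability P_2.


ρ = 46.99/102.83 = 0.4570
P_n = (1−ρ)·ρ^n = (1 − 0.4570)·0.4570^2 = 0.5430·0.208820 = 0.113396

Final: 0.113396


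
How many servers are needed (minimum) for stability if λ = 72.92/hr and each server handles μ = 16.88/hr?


Stability requires cμ > λ ⇔ c > λ/μ.
λ/μ = 72.92/16.88 = 4.3199
Minimum integer c = ⌊4.3199⌋ + 1 = 5
Check: 5·16.88 = 84.40 > 72.92, while 4·16.88 = 67.52 ≤ 72.92

Final: 5 servers


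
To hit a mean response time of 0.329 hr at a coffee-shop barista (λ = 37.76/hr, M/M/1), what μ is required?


W = 1/(μ−λ) ⇒ μ − λ = 1/W = 1/0.329 = 3.0395
μ = λ + 1/W = 37.76 + 3.0395 = 40.7995 per hr

Final: 40.7995 /hr


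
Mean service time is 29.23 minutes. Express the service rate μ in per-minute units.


μ = 1/(service time) in consistent units.
1 minute = 1 min, so μ = 1/29.23 = 0.03421 per minute

Final: 0.03421 /min


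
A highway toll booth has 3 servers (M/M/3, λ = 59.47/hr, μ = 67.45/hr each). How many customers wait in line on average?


a = λ/μ = 0.8817; ρ = a/3 = 0.2939
P₀ = 0.411157
Lq = P₀·a^c·ρ / (c!·(1−ρ)²) = 0.411157·0.68541·0.2939/(6·0.49858)
= 0.02769

Final: 0.02769


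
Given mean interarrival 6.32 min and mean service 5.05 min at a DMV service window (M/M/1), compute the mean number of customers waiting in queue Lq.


λ = 60/6.32 = 9.4937 /hr
μ = 60/5.05 = 11.8812 /hr
ρ = λ/μ = 9.4937/11.8812 = 0.7991
Lq = ρ²/(1−ρ) = 0.6385/0.2009 = 3.1773

Final: 3.1773


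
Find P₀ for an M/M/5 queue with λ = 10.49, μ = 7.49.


a = λ/μ = 10.49/7.49 = 1.4005; ρ = a/c = 0.2801
Σ_{k=0}^{4} a^k/k! (terms k=0..4) = 1.00000 + 1.40053 + 0.98075 + 0.45786 + 0.16031 = 3.99945
Tail: a^5/(5!(1−ρ)) = 5.38851/(120·0.7199) = 0.06238
P₀ = 1/(3.99945 + 0.06238) = 1/4.06183 = 0.246195

Final: 0.246195


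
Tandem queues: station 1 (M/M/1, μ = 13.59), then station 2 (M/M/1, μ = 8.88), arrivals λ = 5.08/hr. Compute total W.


Each node sees arrival rate λ = 5.08/hr (tandem ⇒ throughput preserved).
W₁ = 1/(μ₁−λ) = 1/(13.59−5.08) = 0.11751 hr
W₂ = 1/(μ₂−λ) = 1/(8.88−5.08) = 0.26316 hr
W_total = W₁ + W₂ = 0.11751 + 0.26316 = 0.38067 hr

Final: 0.38067 hr


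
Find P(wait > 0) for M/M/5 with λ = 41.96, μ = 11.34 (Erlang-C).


a = λ/μ = 3.7002; ρ = a/5 = 0.7400
P₀ = 0.019987 (from M/M/c formula)
C(c,a) = [a^c/(c!(1−ρ))]·P₀ = [693.60486/(120·0.2600)]·0.019987
= 22.23394·0.019987 = 0.444380

Final: 0.444380


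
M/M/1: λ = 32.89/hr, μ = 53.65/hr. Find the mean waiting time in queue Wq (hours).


ρ = 32.89/53.65 = 0.6130
Wq = ρ/(μ−λ) = 0.6130/(53.65 − 32.89) = 0.6130/20.76 = 0.02953 hr

Final: 0.02953 hr


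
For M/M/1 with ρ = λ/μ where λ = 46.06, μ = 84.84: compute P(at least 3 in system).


ρ = 46.06/84.84 = 0.5429
P(N ≥ n) = ρ^n = 0.5429^3 = 0.160018

Final: 0.160018


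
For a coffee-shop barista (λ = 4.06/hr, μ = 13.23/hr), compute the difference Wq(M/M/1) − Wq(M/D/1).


ρ = 4.06/13.23 = 0.3069
Wq(M/M/1) = ρ/(μ−λ) = 0.3069/9.17 = 0.03347 hr
Wq(M/D/1) = ρ/(2(μ−λ)) = 0.01673 hr
Savings = 0.03347 − 0.01673 = 0.01673 hr

Final: 0.01673 hr


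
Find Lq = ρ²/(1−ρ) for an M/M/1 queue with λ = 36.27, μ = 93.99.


ρ = 36.27/93.99 = 0.3859
Lq = ρ²/(1−ρ) = 0.1489/0.6141 = 0.2425

Final: 0.2425


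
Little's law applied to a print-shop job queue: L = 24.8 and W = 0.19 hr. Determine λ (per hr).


λ = L/W = 24.8/0.19 = 130.5263 /hr

Final: 130.5263 /hr


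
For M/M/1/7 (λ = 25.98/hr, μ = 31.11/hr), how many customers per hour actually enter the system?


ρ = 0.8351; P_K = (1−ρ)ρ^7/(1−ρ^8) = 0.061180
λ_eff = λ(1 − P_K) = 25.98·(1 − 0.061180) = 25.98·0.938820 = 24.3906 /hr

Final: 24.3906 /hr


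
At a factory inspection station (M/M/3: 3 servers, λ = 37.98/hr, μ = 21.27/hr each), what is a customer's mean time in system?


a = 1.7856; ρ = 0.5952; P₀ = 0.148723
Lq = P₀·a^c·ρ/(c!(1−ρ)²) = 0.51261
Wq = Lq/λ = 0.51261/37.98 = 0.01350 hr
W = Wq + 1/μ = 0.01350 + 0.04701 = 0.06051 hr

Final: 0.06051 hr


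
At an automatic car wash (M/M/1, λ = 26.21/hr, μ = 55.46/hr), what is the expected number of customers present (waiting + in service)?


ρ = λ/μ = 26.21/55.46 = 0.4726
L = ρ/(1−ρ) = 0.4726/(1 − 0.4726) = 0.4726/0.5274 = 0.8961

Final: 0.8961


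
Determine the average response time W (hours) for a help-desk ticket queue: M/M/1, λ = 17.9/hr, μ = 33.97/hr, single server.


W = 1/(μ−λ) = 1/(33.97 − 17.9) = 1/16.07 = 0.06223 hr

Final: 0.06223 hr


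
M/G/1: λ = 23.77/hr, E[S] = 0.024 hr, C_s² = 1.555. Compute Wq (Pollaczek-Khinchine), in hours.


ρ = λ·E[S] = 23.77·0.024 = 0.5705
E[S²] = E[S]²(1+C_s²) = 0.024²·(1+1.555) = 0.001472
Wq = λ·E[S²]/(2(1−ρ)) = 23.77·0.001472/(2·0.4295) = 0.04072 hr

Final: 0.04072 hr
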